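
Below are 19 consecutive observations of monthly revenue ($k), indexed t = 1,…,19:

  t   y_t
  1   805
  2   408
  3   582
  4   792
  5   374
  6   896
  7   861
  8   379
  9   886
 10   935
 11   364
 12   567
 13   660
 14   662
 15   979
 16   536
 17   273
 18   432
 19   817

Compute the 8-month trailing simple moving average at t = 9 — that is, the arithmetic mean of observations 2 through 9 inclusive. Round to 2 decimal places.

647.25

Sum of periods 2–9: 408 + 582 + 792 + 374 + 896 + 861 + 379 + 886 = 5178
Divide by 8: 5178 / 8 = 647.25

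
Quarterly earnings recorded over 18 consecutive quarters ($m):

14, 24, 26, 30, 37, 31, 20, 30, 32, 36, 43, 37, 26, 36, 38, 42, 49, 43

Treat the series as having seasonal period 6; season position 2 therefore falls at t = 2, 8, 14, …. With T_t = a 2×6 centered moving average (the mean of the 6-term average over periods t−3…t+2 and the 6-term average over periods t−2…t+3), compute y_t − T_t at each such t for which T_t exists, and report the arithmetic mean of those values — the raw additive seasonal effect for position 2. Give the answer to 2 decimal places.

-1.50

Season position 2 occurs at t = 8, 14 (where T_t is defined).
t=8: T_8 = 31.5000; y_8 − T_8 = 30 − 31.5000 = -1.5000
t=14: T_14 = 37.5000; y_14 − T_14 = 36 − 37.5000 = -1.5000
Mean deviation: (-1.5000 + -1.5000) / 2 = -1.50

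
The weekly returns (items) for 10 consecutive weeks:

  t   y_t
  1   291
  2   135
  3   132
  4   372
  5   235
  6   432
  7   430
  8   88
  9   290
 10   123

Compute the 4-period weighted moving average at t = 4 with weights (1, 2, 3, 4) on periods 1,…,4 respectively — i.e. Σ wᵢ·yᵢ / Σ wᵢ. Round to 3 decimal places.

Weighted sum: 1·291 + 2·135 + 3·132 + 4·372 = 291 + 270 + 396 + 1488 = 2445
Weight total: 1 + 2 + 3 + 4 = 10
WMA = 2445 / 10 = 244.500

244.500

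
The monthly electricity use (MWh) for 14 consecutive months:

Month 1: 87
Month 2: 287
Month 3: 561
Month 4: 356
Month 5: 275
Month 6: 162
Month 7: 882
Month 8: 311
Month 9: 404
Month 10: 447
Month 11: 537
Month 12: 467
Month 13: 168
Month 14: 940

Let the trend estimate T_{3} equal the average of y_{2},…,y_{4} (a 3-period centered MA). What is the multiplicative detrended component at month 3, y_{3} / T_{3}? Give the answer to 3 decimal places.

1.398

Trend T_3 = (287 + 561 + 356) / 3 = 1204/3 = 401.33333
Ratio to trend: 561 / 401.33333 = 1.398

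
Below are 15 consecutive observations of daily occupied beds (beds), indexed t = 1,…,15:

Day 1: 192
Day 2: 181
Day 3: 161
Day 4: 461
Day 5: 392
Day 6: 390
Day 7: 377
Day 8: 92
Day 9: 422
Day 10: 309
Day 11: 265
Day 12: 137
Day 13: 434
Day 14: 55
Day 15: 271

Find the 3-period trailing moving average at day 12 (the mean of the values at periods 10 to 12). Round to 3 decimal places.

Sum of periods 10–12: 309 + 265 + 137 = 711
Divide by 3: 711 / 3 = 237.000

237.000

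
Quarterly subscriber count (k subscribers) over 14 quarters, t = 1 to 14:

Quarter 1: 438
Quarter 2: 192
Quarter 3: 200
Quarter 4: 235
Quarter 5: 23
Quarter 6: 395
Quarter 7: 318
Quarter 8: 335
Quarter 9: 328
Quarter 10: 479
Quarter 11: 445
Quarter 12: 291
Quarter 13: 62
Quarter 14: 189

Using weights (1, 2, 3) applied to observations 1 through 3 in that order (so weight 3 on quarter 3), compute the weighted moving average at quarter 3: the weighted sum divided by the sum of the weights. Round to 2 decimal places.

237.00

Weighted sum: 1·438 + 2·192 + 3·200 = 438 + 384 + 600 = 1422
Weight total: 1 + 2 + 3 = 6
WMA = 1422 / 6 = 237.00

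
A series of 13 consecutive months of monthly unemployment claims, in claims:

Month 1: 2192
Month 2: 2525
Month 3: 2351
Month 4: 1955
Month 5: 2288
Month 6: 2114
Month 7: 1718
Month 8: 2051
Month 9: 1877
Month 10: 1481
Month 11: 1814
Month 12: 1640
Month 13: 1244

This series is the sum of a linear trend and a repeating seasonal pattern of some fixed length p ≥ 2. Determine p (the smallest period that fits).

3

First differences y_{t+1} − y_t: 333, -174, -396, 333, -174, -396, 333, -174, …
The difference pattern repeats every 3 terms and not for any smaller step, so p = 3.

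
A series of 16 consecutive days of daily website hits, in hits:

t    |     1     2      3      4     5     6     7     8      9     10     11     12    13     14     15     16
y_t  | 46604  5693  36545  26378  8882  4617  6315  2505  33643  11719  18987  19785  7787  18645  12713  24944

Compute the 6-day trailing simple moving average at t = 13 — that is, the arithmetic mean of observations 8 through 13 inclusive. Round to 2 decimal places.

Sum of periods 8–13: 2505 + 33643 + 11719 + 18987 + 19785 + 7787 = 94426
Divide by 6: 94426 / 6 = 15737.67

15737.67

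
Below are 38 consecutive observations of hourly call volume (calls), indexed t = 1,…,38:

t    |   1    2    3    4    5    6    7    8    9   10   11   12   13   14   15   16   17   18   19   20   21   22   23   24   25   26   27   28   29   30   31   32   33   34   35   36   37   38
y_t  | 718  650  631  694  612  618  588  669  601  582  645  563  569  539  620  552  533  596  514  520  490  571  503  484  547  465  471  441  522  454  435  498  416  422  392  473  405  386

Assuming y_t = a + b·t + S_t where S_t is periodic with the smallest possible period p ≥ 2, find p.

First differences y_{t+1} − y_t: -68, -19, 63, -82, 6, -30, 81, -68, -19, 63, -82, 6, -30, 81, -68, -19, …
The difference pattern repeats every 7 terms and not for any smaller step, so p = 7.

7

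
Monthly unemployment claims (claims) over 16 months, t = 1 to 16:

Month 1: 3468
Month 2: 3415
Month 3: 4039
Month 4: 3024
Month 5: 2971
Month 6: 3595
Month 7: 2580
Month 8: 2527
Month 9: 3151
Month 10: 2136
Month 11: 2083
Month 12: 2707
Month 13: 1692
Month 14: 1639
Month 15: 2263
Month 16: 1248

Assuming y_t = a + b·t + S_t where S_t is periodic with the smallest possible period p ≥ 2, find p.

3

First differences y_{t+1} − y_t: -53, 624, -1015, -53, 624, -1015, -53, 624, …
The difference pattern repeats every 3 terms and not for any smaller step, so p = 3.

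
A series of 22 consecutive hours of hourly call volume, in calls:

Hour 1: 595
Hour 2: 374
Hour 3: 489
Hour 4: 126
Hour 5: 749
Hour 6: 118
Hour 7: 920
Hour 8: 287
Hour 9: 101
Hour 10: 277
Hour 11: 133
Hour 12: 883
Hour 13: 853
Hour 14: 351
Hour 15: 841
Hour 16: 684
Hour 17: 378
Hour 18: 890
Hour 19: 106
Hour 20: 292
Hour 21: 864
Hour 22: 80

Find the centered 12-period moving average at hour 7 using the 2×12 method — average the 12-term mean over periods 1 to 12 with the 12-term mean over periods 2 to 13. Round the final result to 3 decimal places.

431.750

Sum over 1–12: 595 + 374 + 489 + 126 + 749 + 118 + 920 + 287 + 101 + 277 + 133 + 883 = 5052
Sum over 2–13: 374 + 489 + 126 + 749 + 118 + 920 + 287 + 101 + 277 + 133 + 883 + 853 = 5310
CMA at t=7 = (5052 + 5310) / (2·12) = 10362 / 24 = 431.750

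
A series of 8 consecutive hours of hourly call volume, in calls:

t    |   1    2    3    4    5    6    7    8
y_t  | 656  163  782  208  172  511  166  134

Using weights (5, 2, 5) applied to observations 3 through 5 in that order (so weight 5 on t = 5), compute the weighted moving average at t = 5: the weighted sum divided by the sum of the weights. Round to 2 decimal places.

Weighted sum: 5·782 + 2·208 + 5·172 = 3910 + 416 + 860 = 5186
Weight total: 5 + 2 + 5 = 12
WMA = 5186 / 12 = 432.17

432.17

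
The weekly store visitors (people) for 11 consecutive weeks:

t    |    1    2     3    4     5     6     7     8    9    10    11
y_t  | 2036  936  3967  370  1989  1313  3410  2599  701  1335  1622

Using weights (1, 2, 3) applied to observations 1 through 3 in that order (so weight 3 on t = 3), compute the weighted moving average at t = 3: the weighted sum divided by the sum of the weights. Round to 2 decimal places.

Weighted sum: 1·2036 + 2·936 + 3·3967 = 2036 + 1872 + 11901 = 15809
Weight total: 1 + 2 + 3 = 6
WMA = 15809 / 6 = 2634.83

2634.83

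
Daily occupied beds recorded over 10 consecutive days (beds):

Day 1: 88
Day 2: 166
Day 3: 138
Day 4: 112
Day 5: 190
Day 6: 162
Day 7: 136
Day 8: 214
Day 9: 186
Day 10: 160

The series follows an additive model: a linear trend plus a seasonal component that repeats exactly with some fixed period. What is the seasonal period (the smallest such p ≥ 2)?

First differences y_{t+1} − y_t: 78, -28, -26, 78, -28, -26, 78, -28, …
The difference pattern repeats every 3 terms and not for any smaller step, so p = 3.

3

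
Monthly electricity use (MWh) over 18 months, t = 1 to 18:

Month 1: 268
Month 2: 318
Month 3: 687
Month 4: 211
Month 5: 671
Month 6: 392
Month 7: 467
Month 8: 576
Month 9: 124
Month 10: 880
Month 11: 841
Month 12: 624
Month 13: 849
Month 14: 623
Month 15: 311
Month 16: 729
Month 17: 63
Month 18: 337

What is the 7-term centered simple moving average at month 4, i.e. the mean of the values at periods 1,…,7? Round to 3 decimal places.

430.571

Sum of periods 1–7: 268 + 318 + 687 + 211 + 671 + 392 + 467 = 3014
Divide by 7: 3014 / 7 = 430.571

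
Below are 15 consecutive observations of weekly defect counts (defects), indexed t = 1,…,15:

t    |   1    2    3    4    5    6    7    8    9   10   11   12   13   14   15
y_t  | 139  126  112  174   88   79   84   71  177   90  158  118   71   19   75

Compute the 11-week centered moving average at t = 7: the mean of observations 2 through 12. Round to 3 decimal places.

116.091

Sum of periods 2–12: 126 + 112 + 174 + 88 + 79 + 84 + 71 + 177 + 90 + 158 + 118 = 1277
Divide by 11: 1277 / 11 = 116.091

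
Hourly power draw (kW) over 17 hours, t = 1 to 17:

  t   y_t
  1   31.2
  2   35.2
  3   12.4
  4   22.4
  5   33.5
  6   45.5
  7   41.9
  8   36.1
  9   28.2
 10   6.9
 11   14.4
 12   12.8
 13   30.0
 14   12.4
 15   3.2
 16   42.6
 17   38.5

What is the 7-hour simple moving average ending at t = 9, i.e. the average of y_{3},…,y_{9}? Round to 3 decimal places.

Sum of periods 3–9: 12.4 + 22.4 + 33.5 + 45.5 + 41.9 + 36.1 + 28.2 = 220.0
Divide by 7: 220.0 / 7 = 31.429

31.429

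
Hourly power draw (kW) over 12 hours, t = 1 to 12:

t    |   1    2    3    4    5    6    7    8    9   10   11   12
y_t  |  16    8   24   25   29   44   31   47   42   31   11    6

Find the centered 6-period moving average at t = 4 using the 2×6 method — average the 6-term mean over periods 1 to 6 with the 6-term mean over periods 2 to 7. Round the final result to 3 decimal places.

25.583

Sum over 1–6: 16 + 8 + 24 + 25 + 29 + 44 = 146
Sum over 2–7: 8 + 24 + 25 + 29 + 44 + 31 = 161
CMA at t=4 = (146 + 161) / (2·6) = 307 / 12 = 25.583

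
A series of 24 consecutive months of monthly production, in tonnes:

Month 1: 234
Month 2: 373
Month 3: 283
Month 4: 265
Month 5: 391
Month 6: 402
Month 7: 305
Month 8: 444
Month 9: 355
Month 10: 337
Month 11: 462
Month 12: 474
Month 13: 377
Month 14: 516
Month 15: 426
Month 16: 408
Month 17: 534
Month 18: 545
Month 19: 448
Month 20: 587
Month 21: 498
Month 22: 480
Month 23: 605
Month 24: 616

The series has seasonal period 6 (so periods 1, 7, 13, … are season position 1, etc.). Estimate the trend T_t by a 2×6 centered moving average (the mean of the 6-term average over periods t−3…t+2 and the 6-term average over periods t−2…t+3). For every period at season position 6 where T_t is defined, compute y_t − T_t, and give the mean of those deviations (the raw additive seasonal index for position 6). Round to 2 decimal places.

Season position 6 occurs at t = 6, 12, 18 (where T_t is defined).
t=6: T_6 = 354.3333; y_6 − T_6 = 402 − 354.3333 = 47.6667
t=12: T_12 = 426.0833; y_12 − T_12 = 474 − 426.0833 = 47.9167
t=18: T_18 = 497.3333; y_18 − T_18 = 545 − 497.3333 = 47.6667
Mean deviation: (47.6667 + 47.9167 + 47.6667) / 3 = 47.75

47.75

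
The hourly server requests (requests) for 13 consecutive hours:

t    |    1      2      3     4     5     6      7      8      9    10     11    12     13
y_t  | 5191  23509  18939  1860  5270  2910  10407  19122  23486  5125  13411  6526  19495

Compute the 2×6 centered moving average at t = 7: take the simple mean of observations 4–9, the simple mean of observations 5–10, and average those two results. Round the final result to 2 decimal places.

Sum over 4–9: 1860 + 5270 + 2910 + 10407 + 19122 + 23486 = 63055
Sum over 5–10: 5270 + 2910 + 10407 + 19122 + 23486 + 5125 = 66320
CMA at t=7 = (63055 + 66320) / (2·6) = 129375 / 12 = 10781.25

10781.25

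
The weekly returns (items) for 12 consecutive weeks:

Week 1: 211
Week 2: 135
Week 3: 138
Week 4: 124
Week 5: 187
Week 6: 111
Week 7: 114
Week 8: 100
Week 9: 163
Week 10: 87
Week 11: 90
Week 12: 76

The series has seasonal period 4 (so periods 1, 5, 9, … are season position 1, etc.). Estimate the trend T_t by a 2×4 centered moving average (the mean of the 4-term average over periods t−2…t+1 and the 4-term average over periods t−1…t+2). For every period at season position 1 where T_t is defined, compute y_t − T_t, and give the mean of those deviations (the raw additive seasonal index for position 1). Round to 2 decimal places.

Season position 1 occurs at t = 5, 9 (where T_t is defined).
t=5: T_5 = 137.0000; y_5 − T_5 = 187 − 137.0000 = 50.0000
t=9: T_9 = 113.0000; y_9 − T_9 = 163 − 113.0000 = 50.0000
Mean deviation: (50.0000 + 50.0000) / 2 = 50.00

50.00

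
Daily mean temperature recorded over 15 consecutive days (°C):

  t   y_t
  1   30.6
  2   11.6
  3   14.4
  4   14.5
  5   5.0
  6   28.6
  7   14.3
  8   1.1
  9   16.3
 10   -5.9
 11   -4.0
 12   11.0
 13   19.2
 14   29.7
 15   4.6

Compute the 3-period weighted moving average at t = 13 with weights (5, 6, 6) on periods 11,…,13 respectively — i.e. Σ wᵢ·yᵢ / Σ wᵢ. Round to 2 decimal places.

Weighted sum: 5·-4.0 + 6·11.0 + 6·19.2 = -20.0 + 66.0 + 115.2 = 161.2
Weight total: 5 + 6 + 6 = 17
WMA = 161.2 / 17 = 9.48

9.48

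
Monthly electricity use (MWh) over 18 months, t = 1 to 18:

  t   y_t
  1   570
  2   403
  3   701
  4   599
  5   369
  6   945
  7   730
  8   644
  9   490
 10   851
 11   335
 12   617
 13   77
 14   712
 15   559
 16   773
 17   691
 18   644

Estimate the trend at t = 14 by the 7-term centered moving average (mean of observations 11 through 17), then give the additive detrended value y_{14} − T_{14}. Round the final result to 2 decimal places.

174.29

Trend T_14 = (335 + 617 + 77 + 712 + 559 + 773 + 691) / 7 = 3764/7 = 537.7143
Detrended value: 712 − 537.7143 = 174.29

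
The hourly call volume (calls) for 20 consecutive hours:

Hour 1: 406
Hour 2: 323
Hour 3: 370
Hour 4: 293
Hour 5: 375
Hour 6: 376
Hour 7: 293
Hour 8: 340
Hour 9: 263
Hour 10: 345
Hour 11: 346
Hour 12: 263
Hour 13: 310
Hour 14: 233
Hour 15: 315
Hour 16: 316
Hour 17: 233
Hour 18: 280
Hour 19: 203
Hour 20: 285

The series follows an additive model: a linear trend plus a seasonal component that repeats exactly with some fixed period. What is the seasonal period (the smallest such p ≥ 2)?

First differences y_{t+1} − y_t: -83, 47, -77, 82, 1, -83, 47, -77, 82, 1, -83, 47, …
The difference pattern repeats every 5 terms and not for any smaller step, so p = 5.

5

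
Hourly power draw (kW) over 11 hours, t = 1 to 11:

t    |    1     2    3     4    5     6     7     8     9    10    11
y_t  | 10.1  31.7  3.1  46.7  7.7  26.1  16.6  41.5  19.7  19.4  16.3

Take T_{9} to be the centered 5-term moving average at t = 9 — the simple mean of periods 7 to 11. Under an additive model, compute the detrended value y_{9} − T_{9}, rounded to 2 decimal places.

Trend T_9 = (16.6 + 41.5 + 19.7 + 19.4 + 16.3) / 5 = 113.5/5 = 22.7000
Detrended value: 19.7 − 22.7000 = -3.00

-3.00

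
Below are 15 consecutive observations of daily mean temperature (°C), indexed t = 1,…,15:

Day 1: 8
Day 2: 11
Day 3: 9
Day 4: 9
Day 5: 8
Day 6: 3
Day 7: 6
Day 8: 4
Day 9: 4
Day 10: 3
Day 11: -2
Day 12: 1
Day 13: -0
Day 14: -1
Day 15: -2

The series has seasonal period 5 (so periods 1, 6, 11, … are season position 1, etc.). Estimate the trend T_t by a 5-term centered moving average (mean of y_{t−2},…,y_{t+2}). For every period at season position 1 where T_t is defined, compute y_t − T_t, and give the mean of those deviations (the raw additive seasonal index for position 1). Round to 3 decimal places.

-3.100

Season position 1 occurs at t = 6, 11 (where T_t is defined).
t=6: T_6 = 6.00000; y_6 − T_6 = 3 − 6.00000 = -3.00000
t=11: T_11 = 1.20000; y_11 − T_11 = -2 − 1.20000 = -3.20000
Mean deviation: (-3.00000 + -3.20000) / 2 = -3.100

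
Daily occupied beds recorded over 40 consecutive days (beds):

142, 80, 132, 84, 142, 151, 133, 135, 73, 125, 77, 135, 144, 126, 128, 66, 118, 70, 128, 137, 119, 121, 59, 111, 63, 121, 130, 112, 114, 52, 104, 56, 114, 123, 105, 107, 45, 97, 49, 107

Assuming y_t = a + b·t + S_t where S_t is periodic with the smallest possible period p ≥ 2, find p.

7

First differences y_{t+1} − y_t: -62, 52, -48, 58, 9, -18, 2, -62, 52, -48, 58, 9, -18, 2, -62, 52, …
The difference pattern repeats every 7 terms and not for any smaller step, so p = 7.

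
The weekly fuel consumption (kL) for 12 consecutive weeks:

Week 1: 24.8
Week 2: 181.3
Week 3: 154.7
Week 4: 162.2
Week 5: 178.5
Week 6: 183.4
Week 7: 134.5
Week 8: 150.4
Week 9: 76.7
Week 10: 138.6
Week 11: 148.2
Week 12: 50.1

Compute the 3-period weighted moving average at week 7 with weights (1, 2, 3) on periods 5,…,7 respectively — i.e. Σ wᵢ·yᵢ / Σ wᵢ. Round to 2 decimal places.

Weighted sum: 1·178.5 + 2·183.4 + 3·134.5 = 178.5 + 366.8 + 403.5 = 948.8
Weight total: 1 + 2 + 3 = 6
WMA = 948.8 / 6 = 158.13

158.13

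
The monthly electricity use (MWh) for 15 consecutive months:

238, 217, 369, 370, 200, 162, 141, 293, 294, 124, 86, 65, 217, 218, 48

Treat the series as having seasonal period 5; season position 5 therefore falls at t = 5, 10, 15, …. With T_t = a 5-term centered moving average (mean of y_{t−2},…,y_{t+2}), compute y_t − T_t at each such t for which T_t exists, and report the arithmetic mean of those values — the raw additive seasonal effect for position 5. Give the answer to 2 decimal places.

-48.40

Season position 5 occurs at t = 5, 10 (where T_t is defined).
t=5: T_5 = 248.4000; y_5 − T_5 = 200 − 248.4000 = -48.4000
t=10: T_10 = 172.4000; y_10 − T_10 = 124 − 172.4000 = -48.4000
Mean deviation: (-48.4000 + -48.4000) / 2 = -48.40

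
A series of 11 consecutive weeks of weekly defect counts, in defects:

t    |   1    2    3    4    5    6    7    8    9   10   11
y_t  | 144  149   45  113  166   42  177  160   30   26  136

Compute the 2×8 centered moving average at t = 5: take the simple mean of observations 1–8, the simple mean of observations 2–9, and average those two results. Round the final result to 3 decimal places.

Sum over 1–8: 144 + 149 + 45 + 113 + 166 + 42 + 177 + 160 = 996
Sum over 2–9: 149 + 45 + 113 + 166 + 42 + 177 + 160 + 30 = 882
CMA at t=5 = (996 + 882) / (2·8) = 1878 / 16 = 117.375

117.375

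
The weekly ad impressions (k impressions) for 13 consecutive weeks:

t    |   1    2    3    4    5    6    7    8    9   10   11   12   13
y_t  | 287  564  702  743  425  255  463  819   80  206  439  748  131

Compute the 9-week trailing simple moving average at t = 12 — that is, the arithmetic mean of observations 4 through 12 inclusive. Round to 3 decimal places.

Sum of periods 4–12: 743 + 425 + 255 + 463 + 819 + 80 + 206 + 439 + 748 = 4178
Divide by 9: 4178 / 9 = 464.222

464.222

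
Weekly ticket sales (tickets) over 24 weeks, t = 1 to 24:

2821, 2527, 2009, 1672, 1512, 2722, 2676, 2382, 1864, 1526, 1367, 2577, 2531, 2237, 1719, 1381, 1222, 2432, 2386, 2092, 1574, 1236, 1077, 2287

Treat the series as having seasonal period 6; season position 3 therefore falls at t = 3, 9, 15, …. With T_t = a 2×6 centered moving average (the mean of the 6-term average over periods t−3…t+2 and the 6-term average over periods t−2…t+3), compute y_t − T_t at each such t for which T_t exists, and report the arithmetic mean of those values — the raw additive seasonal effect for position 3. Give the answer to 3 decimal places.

Season position 3 occurs at t = 9, 15, 21 (where T_t is defined).
t=9: T_9 = 2077.41667; y_9 − T_9 = 1864 − 2077.41667 = -213.41667
t=15: T_15 = 1932.41667; y_15 − T_15 = 1719 − 1932.41667 = -213.41667
t=21: T_21 = 1787.41667; y_21 − T_21 = 1574 − 1787.41667 = -213.41667
Mean deviation: (-213.41667 + -213.41667 + -213.41667) / 3 = -213.417

-213.417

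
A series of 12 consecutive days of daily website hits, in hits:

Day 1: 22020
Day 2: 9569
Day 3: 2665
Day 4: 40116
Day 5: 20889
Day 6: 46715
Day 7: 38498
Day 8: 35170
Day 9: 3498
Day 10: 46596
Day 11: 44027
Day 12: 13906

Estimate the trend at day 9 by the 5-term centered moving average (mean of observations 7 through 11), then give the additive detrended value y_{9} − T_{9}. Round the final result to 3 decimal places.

-30059.800

Trend T_9 = (38498 + 35170 + 3498 + 46596 + 44027) / 5 = 167789/5 = 33557.80000
Detrended value: 3498 − 33557.80000 = -30059.800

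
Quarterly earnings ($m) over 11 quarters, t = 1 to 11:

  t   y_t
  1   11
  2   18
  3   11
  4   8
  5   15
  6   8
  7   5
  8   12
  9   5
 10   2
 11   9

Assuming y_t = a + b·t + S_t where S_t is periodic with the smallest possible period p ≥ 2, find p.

First differences y_{t+1} − y_t: 7, -7, -3, 7, -7, -3, 7, -7, …
The difference pattern repeats every 3 terms and not for any smaller step, so p = 3.

3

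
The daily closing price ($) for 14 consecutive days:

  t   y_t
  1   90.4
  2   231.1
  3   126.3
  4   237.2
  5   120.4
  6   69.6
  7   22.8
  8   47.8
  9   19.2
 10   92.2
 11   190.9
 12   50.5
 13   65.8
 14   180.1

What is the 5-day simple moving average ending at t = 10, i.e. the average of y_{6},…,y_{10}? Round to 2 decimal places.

Sum of periods 6–10: 69.6 + 22.8 + 47.8 + 19.2 + 92.2 = 251.6
Divide by 5: 251.6 / 5 = 50.32

50.32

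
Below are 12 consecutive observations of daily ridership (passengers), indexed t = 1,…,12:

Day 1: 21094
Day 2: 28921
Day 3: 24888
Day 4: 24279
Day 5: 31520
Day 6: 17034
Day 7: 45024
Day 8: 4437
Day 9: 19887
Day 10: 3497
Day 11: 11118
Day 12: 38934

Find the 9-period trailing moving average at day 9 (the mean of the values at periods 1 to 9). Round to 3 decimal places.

Sum of periods 1–9: 21094 + 28921 + 24888 + 24279 + 31520 + 17034 + 45024 + 4437 + 19887 = 217084
Divide by 9: 217084 / 9 = 24120.444

24120.444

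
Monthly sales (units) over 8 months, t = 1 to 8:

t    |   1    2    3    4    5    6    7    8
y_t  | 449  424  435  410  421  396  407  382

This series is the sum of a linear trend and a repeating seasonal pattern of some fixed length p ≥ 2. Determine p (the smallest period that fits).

2

First differences y_{t+1} − y_t: -25, 11, -25, 11, -25, 11, …
The difference pattern repeats every 2 terms and not for any smaller step, so p = 2.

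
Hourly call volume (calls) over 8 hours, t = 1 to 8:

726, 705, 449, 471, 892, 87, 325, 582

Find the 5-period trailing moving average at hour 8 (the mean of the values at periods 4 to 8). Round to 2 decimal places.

471.40

Sum of periods 4–8: 471 + 892 + 87 + 325 + 582 = 2357
Divide by 5: 2357 / 5 = 471.40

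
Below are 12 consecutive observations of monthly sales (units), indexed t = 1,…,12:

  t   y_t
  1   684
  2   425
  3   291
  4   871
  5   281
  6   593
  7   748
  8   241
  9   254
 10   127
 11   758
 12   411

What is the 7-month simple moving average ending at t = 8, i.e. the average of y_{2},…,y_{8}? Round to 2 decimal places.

492.86

Sum of periods 2–8: 425 + 291 + 871 + 281 + 593 + 748 + 241 = 3450
Divide by 7: 3450 / 7 = 492.86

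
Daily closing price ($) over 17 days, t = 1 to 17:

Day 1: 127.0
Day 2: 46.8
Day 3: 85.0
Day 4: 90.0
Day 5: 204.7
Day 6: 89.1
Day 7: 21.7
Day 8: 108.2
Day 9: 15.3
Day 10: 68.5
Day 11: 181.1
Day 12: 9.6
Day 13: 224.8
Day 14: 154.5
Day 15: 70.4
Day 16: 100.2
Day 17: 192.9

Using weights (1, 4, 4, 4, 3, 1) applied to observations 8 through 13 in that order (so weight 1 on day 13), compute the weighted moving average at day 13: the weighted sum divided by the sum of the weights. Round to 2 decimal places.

Weighted sum: 1·108.2 + 4·15.3 + 4·68.5 + 4·181.1 + 3·9.6 + 1·224.8 = 108.2 + 61.2 + 274.0 + 724.4 + 28.8 + 224.8 = 1421.4
Weight total: 1 + 4 + 4 + 4 + 3 + 1 = 17
WMA = 1421.4 / 17 = 83.61

83.61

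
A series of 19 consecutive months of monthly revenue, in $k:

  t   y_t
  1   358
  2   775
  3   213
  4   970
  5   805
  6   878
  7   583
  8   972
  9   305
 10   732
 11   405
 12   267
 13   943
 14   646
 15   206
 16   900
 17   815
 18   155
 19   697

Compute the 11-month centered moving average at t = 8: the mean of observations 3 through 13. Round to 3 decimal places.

Sum of periods 3–13: 213 + 970 + 805 + 878 + 583 + 972 + 305 + 732 + 405 + 267 + 943 = 7073
Divide by 11: 7073 / 11 = 643.000

643.000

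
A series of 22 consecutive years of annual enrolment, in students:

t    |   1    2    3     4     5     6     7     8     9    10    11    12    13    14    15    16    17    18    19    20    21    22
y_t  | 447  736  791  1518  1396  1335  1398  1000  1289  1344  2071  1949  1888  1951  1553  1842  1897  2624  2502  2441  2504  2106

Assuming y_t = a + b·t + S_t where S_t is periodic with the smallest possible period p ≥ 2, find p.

7

First differences y_{t+1} − y_t: 289, 55, 727, -122, -61, 63, -398, 289, 55, 727, -122, -61, 63, -398, 289, 55, …
The difference pattern repeats every 7 terms and not for any smaller step, so p = 7.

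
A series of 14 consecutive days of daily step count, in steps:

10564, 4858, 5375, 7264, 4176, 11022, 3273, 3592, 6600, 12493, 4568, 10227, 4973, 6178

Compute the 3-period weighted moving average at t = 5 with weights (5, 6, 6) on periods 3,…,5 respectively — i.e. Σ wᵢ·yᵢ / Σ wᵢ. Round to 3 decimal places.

Weighted sum: 5·5375 + 6·7264 + 6·4176 = 26875 + 43584 + 25056 = 95515
Weight total: 5 + 6 + 6 = 17
WMA = 95515 / 17 = 5618.529

5618.529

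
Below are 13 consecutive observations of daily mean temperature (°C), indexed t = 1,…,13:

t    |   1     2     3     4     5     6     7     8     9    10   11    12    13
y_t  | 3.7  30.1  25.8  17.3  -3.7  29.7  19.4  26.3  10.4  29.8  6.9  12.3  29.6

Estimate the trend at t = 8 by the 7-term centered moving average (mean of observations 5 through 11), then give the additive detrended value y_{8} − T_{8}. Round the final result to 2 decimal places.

9.33

Trend T_8 = ((-3.7) + 29.7 + 19.4 + 26.3 + 10.4 + 29.8 + 6.9) / 7 = 118.8/7 = 16.9714
Detrended value: 26.3 − 16.9714 = 9.33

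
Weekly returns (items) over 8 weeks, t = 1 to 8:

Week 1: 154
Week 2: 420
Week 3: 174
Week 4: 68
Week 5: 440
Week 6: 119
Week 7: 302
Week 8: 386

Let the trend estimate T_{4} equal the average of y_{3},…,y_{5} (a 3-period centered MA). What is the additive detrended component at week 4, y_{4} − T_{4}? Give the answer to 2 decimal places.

Trend T_4 = (174 + 68 + 440) / 3 = 682/3 = 227.3333
Detrended value: 68 − 227.3333 = -159.33

-159.33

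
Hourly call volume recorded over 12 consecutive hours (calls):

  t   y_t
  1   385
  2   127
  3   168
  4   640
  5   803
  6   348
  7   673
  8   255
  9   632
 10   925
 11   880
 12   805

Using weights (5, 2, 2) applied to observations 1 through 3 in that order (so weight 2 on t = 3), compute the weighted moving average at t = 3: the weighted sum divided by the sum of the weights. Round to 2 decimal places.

279.44

Weighted sum: 5·385 + 2·127 + 2·168 = 1925 + 254 + 336 = 2515
Weight total: 5 + 2 + 2 = 9
WMA = 2515 / 9 = 279.44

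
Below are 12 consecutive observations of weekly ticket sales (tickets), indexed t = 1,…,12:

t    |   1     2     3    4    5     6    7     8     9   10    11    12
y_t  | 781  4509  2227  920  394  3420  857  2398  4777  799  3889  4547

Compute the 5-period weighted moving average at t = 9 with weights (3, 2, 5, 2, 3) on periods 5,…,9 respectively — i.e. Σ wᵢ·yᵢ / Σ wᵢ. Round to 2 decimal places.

Weighted sum: 3·394 + 2·3420 + 5·857 + 2·2398 + 3·4777 = 1182 + 6840 + 4285 + 4796 + 14331 = 31434
Weight total: 3 + 2 + 5 + 2 + 3 = 15
WMA = 31434 / 15 = 2095.60

2095.60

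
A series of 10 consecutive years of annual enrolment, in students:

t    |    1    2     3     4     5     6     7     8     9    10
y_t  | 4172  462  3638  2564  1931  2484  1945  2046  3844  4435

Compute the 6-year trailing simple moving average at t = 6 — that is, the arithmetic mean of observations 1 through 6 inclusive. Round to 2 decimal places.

Sum of periods 1–6: 4172 + 462 + 3638 + 2564 + 1931 + 2484 = 15251
Divide by 6: 15251 / 6 = 2541.83

2541.83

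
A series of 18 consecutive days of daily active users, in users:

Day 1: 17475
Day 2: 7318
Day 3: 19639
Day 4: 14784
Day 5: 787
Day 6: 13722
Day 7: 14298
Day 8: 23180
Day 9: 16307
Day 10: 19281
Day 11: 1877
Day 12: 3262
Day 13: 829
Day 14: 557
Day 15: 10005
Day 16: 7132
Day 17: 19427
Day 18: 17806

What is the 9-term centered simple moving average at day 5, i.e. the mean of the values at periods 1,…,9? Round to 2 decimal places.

Sum of periods 1–9: 17475 + 7318 + 19639 + 14784 + 787 + 13722 + 14298 + 23180 + 16307 = 127510
Divide by 9: 127510 / 9 = 14167.78

14167.78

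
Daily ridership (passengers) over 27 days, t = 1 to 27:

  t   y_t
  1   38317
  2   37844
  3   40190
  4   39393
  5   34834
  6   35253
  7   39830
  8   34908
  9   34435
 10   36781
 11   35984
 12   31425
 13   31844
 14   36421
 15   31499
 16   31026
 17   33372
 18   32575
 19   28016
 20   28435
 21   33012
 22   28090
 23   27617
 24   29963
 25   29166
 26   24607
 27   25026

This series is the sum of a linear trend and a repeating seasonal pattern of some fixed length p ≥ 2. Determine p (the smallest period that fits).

First differences y_{t+1} − y_t: -473, 2346, -797, -4559, 419, 4577, -4922, -473, 2346, -797, -4559, 419, 4577, -4922, -473, 2346, …
The difference pattern repeats every 7 terms and not for any smaller step, so p = 7.

7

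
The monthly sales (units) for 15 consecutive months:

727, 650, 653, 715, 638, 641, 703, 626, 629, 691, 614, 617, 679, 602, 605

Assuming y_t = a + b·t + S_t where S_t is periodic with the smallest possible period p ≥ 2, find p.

3

First differences y_{t+1} − y_t: -77, 3, 62, -77, 3, 62, -77, 3, …
The difference pattern repeats every 3 terms and not for any smaller step, so p = 3.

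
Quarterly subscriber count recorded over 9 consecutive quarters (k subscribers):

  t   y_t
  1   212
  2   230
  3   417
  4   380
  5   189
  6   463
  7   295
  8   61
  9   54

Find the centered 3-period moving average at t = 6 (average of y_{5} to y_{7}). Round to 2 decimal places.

315.67

Sum of periods 5–7: 189 + 463 + 295 = 947
Divide by 3: 947 / 3 = 315.67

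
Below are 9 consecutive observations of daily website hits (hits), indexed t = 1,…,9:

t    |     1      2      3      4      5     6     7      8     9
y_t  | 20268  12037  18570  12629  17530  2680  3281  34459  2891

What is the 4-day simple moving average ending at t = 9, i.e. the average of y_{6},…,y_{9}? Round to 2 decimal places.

Sum of periods 6–9: 2680 + 3281 + 34459 + 2891 = 43311
Divide by 4: 43311 / 4 = 10827.75

10827.75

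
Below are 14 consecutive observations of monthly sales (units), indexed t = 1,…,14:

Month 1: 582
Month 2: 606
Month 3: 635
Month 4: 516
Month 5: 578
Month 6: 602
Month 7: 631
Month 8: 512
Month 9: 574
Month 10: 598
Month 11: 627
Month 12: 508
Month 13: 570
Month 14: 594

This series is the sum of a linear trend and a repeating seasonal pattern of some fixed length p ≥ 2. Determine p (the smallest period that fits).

First differences y_{t+1} − y_t: 24, 29, -119, 62, 24, 29, -119, 62, 24, 29, …
The difference pattern repeats every 4 terms and not for any smaller step, so p = 4.

4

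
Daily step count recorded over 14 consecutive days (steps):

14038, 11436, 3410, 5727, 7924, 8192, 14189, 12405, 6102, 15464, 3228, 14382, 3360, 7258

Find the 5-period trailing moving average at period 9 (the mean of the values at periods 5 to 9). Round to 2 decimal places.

Sum of periods 5–9: 7924 + 8192 + 14189 + 12405 + 6102 = 48812
Divide by 5: 48812 / 5 = 9762.40

9762.40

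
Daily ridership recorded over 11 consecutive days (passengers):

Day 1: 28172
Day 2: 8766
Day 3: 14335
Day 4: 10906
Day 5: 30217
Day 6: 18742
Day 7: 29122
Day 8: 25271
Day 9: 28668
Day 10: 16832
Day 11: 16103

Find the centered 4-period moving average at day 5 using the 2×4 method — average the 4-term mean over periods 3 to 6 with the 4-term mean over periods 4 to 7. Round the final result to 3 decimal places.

Sum over 3–6: 14335 + 10906 + 30217 + 18742 = 74200
Sum over 4–7: 10906 + 30217 + 18742 + 29122 = 88987
CMA at t=5 = (74200 + 88987) / (2·4) = 163187 / 8 = 20398.375

20398.375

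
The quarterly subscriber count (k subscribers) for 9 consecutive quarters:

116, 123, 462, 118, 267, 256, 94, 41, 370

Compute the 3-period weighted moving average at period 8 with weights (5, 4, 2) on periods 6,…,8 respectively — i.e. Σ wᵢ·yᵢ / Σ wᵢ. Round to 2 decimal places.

Weighted sum: 5·256 + 4·94 + 2·41 = 1280 + 376 + 82 = 1738
Weight total: 5 + 4 + 2 = 11
WMA = 1738 / 11 = 158.00

158.00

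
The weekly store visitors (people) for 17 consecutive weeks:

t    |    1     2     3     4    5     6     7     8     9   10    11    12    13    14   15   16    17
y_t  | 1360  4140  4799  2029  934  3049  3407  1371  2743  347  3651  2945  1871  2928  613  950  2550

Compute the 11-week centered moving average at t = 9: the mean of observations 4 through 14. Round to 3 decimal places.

Sum of periods 4–14: 2029 + 934 + 3049 + 3407 + 1371 + 2743 + 347 + 3651 + 2945 + 1871 + 2928 = 25275
Divide by 11: 25275 / 11 = 2297.727

2297.727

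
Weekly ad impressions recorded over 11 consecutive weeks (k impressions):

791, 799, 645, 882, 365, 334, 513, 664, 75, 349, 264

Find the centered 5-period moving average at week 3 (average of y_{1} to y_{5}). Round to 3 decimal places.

Sum of periods 1–5: 791 + 799 + 645 + 882 + 365 = 3482
Divide by 5: 3482 / 5 = 696.400

696.400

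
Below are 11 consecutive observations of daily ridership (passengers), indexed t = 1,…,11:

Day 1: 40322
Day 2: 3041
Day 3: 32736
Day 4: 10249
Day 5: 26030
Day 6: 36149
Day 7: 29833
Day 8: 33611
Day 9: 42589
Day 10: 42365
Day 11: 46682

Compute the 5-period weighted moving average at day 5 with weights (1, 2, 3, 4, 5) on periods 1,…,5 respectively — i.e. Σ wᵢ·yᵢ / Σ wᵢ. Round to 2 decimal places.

Weighted sum: 1·40322 + 2·3041 + 3·32736 + 4·10249 + 5·26030 = 40322 + 6082 + 98208 + 40996 + 130150 = 315758
Weight total: 1 + 2 + 3 + 4 + 5 = 15
WMA = 315758 / 15 = 21050.53

21050.53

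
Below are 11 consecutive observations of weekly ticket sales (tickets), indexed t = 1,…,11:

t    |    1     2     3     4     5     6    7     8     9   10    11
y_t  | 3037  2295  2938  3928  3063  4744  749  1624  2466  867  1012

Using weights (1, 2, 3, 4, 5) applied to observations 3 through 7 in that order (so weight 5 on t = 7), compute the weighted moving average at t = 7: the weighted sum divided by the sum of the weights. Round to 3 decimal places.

2846.933

Weighted sum: 1·2938 + 2·3928 + 3·3063 + 4·4744 + 5·749 = 2938 + 7856 + 9189 + 18976 + 3745 = 42704
Weight total: 1 + 2 + 3 + 4 + 5 = 15
WMA = 42704 / 15 = 2846.933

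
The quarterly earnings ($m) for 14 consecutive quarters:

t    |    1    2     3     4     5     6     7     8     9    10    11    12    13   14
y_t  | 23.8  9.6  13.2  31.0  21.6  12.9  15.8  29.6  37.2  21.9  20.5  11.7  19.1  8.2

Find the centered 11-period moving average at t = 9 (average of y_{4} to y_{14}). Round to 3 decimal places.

20.864

Sum of periods 4–14: 31.0 + 21.6 + 12.9 + 15.8 + 29.6 + 37.2 + 21.9 + 20.5 + 11.7 + 19.1 + 8.2 = 229.5
Divide by 11: 229.5 / 11 = 20.864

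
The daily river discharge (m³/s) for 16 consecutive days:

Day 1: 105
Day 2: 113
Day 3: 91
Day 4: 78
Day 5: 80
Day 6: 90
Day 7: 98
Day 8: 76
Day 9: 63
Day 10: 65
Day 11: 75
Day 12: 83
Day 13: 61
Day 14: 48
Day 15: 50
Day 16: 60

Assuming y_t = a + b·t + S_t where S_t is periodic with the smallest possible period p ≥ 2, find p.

5

First differences y_{t+1} − y_t: 8, -22, -13, 2, 10, 8, -22, -13, 2, 10, 8, -22, …
The difference pattern repeats every 5 terms and not for any smaller step, so p = 5.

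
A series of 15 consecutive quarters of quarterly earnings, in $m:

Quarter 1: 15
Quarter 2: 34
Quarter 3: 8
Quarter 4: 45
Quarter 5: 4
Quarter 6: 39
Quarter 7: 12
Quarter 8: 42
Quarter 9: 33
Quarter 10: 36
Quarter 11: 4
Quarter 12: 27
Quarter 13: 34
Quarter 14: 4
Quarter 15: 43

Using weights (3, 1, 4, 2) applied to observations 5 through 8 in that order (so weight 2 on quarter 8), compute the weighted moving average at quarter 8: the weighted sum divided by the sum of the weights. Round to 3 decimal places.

Weighted sum: 3·4 + 1·39 + 4·12 + 2·42 = 12 + 39 + 48 + 84 = 183
Weight total: 3 + 1 + 4 + 2 = 10
WMA = 183 / 10 = 18.300

18.300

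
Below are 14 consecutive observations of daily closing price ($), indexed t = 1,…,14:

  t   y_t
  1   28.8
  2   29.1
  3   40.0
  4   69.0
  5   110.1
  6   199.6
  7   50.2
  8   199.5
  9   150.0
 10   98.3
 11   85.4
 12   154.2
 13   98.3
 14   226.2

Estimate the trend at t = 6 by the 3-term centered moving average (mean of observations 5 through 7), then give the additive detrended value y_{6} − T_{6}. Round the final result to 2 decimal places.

79.63

Trend T_6 = (110.1 + 199.6 + 50.2) / 3 = 359.9/3 = 119.9667
Detrended value: 199.6 − 119.9667 = 79.63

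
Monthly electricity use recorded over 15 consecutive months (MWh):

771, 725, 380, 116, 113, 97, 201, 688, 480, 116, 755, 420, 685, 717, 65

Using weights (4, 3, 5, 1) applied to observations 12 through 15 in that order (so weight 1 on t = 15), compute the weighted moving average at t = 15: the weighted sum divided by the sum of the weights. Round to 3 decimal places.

568.077

Weighted sum: 4·420 + 3·685 + 5·717 + 1·65 = 1680 + 2055 + 3585 + 65 = 7385
Weight total: 4 + 3 + 5 + 1 = 13
WMA = 7385 / 13 = 568.077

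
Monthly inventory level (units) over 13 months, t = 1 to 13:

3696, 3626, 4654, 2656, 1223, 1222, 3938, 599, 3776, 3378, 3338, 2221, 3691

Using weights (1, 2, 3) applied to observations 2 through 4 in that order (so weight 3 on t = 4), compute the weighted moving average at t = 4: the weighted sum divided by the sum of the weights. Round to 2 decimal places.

3483.67

Weighted sum: 1·3626 + 2·4654 + 3·2656 = 3626 + 9308 + 7968 = 20902
Weight total: 1 + 2 + 3 = 6
WMA = 20902 / 6 = 3483.67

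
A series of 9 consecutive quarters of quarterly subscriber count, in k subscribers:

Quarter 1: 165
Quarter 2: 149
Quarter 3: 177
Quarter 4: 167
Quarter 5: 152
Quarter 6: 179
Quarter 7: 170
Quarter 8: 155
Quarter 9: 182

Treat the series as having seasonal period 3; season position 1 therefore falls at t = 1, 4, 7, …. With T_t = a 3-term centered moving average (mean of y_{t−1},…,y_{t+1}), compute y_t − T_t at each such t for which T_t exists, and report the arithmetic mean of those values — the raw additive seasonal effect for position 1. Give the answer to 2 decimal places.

Season position 1 occurs at t = 4, 7 (where T_t is defined).
t=4: T_4 = 165.3333; y_4 − T_4 = 167 − 165.3333 = 1.6667
t=7: T_7 = 168.0000; y_7 − T_7 = 170 − 168.0000 = 2.0000
Mean deviation: (1.6667 + 2.0000) / 2 = 1.83

1.83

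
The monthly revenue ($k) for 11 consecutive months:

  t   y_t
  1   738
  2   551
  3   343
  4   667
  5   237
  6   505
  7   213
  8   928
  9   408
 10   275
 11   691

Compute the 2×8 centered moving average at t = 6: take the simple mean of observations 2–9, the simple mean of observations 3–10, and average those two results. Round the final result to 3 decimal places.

464.250

Sum over 2–9: 551 + 343 + 667 + 237 + 505 + 213 + 928 + 408 = 3852
Sum over 3–10: 343 + 667 + 237 + 505 + 213 + 928 + 408 + 275 = 3576
CMA at t=6 = (3852 + 3576) / (2·8) = 7428 / 16 = 464.250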